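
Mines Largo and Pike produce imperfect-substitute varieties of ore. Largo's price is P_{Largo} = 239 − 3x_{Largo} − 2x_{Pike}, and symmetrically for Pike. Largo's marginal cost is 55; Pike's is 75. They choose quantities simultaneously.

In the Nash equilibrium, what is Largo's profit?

1764.1875

Mine Largo's profit: π = x_{Largo}(239 − 3x_{Largo} − 2x_{Pike}) − 55x_{Largo}.
∂π/∂x_{Largo} = 184 − 6x_{Largo} − 2x_{Pike} = 0 ⇒ x_{Largo} = 92/3 − (1/3)x_{Pike}.
Similarly x_{Pike} = 82/3 − (1/3)x_{Largo}.
Plugging x_{Pike} into Largo's best response: x_{Largo} = 92/3 − (1/3)(82/3 − (1/3)x_{Largo}) ⇒ (8/9)x_{Largo} = 194/9, so x_{Largo} = 24.25.
Then x_{Pike} = 82/3 − (1/3)·24.25 = 19.25.
P_{Largo} = 239 − 3·24.25 − 2·19.25 = 127.75.
Profit = (127.75 − 55)·24.25 = 1764.1875.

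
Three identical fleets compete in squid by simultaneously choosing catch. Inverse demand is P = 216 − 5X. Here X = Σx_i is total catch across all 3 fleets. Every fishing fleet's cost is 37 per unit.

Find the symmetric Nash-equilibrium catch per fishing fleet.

8.95

A representative fishing fleet's profit is π_i = x_i(216 − 5X) − 37x_i, with X = x_i + Σ_{j≠i} x_j.
First-order condition: 179 − 10x_i − 5Σ_{j≠i} x_j = 0.
In a symmetric equilibrium every fishing fleet chooses the same x, so Σ_{j≠i} x_j = 2x. The condition becomes 179 − 20x = 0, giving x = 179/20 = 8.95.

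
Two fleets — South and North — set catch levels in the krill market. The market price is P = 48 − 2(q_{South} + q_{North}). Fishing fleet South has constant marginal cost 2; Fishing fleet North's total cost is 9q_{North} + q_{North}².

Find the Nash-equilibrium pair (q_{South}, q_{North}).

9.9, 3.2

Fishing fleet South's profit: π = q_{South}(48 − 2(q_{South} + q_{North})) − 2q_{South}.
∂π/∂q_{South} = 46 − 4q_{South} − 2q_{North} = 0, so q_{South} = 11.5 − 0.5q_{North}.
For North: ∂π/∂q_{North} = 39 − 6q_{North} − 2q_{South} = 0 ⇒ q_{North} = 6.5 − (1/3)q_{South}.
Plugging q_{North} into South's best response: q_{South} = 11.5 − 0.5(6.5 − (1/3)q_{South}) ⇒ (5/6)q_{South} = 8.25, so q_{South} = 9.9.
Then q_{North} = 6.5 − (1/3)·9.9 = 3.2.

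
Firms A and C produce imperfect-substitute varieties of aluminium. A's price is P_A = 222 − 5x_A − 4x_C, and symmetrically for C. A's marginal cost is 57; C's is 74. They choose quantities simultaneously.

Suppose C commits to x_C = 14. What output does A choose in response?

10.9

Firm A's profit: π = x_A(222 − 5x_A − 4x_C) − 57x_A.
∂π/∂x_A = 165 − 10x_A − 4x_C = 0 ⇒ x_A = 16.5 − 0.4x_C.
At x_C = 14: x_A = 16.5 − 0.4·14 = 10.9.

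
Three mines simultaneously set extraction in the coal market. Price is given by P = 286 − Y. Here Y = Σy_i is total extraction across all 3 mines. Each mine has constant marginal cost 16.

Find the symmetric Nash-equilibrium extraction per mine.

A representative mine's profit is π_i = y_i(286 − Y) − 16y_i, with Y = y_i + Σ_{j≠i} y_j.
First-order condition: 270 − 2y_i − Σ_{j≠i} y_j = 0.
In a symmetric equilibrium every mine chooses the same y, so Σ_{j≠i} y_j = 2y. The condition becomes 270 − 4y = 0, giving y = 270/4 = 67.5.

67.5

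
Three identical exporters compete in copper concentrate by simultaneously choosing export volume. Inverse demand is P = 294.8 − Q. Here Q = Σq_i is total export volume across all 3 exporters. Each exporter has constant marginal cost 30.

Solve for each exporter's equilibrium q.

66.2

A representative exporter's profit is π_i = q_i(294.8 − Q) − 30q_i, with Q = q_i + Σ_{j≠i} q_j.
First-order condition: 264.8 − 2q_i − Σ_{j≠i} q_j = 0.
In a symmetric equilibrium every exporter chooses the same q, so Σ_{j≠i} q_j = 2q. The condition becomes 264.8 − 4q = 0, giving q = 264.8/4 = 66.2.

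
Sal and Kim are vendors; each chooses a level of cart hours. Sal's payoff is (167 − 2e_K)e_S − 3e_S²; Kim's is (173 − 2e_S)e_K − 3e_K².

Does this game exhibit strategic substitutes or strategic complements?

Expanding Sal's payoff: 167e_S − 2e_Ke_S − 3e_S².
∂π/∂e_S = 167 − 2e_K − 6e_S = 0, so e_S = 167/6 − (1/3)e_K.
The best-response slope de_S/de_K = −1/3 < 0: the reaction function is downward-sloping, so the choices are strategic substitutes.

strategic substitutes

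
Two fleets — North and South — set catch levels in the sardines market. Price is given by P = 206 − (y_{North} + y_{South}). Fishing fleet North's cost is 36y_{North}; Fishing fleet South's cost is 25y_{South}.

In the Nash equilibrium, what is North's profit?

2809

Fishing fleet North's profit: π = y_{North}(206 − (y_{North} + y_{South})) − 36y_{North}.
∂π/∂y_{North} = 170 − 2y_{North} − y_{South} = 0, so y_{North} = 85 − 0.5y_{South}.
By the same steps for South: y_{South} = 90.5 − 0.5y_{North}.
Plugging y_{South} into North's best response: y_{North} = 85 − 0.5(90.5 − 0.5y_{North}) ⇒ 0.75y_{North} = 39.75, so y_{North} = 53.
Then y_{South} = 90.5 − 0.5·53 = 64.
Price P = 206 − 117 = 89.
North's profit: (89 − 36)·53 = 2809.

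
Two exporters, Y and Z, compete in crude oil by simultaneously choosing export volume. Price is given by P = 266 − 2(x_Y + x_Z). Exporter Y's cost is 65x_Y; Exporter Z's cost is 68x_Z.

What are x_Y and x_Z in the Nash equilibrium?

34, 32.5

Exporter Y's profit: π = x_Y(266 − 2(x_Y + x_Z)) − 65x_Y.
∂π/∂x_Y = 201 − 4x_Y − 2x_Z = 0, so x_Y = 50.25 − 0.5x_Z.
By the same steps for Z: x_Z = 49.5 − 0.5x_Y.
Solving the two reaction functions simultaneously: (1 − (−0.5)(−0.5))x_Y = 50.25 − 0.5·49.5, so 0.75x_Y = 25.5 and x_Y = 34.
Then x_Z = 49.5 − 0.5·34 = 32.5.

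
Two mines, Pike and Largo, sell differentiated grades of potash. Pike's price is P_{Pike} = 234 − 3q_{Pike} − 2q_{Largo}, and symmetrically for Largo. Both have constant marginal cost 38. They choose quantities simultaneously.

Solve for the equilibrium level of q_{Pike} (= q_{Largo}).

Mine Pike's profit: π = q_{Pike}(234 − 3q_{Pike} − 2q_{Largo}) − 38q_{Pike}.
∂π/∂q_{Pike} = 196 − 6q_{Pike} − 2q_{Largo} = 0 ⇒ q_{Pike} = 98/3 − (1/3)q_{Largo}.
By symmetry q_{Largo} = q_{Pike}; substituting into the reaction function, (4/3)q_{Pike} = 98/3 and q_{Pike} = 24.5.

24.5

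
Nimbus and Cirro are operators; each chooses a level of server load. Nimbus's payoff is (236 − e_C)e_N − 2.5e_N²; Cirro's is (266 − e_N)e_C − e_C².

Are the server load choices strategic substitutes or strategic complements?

strategic substitutes

Expanding Nimbus's payoff: 236e_N − e_Ce_N − 2.5e_N².
∂π/∂e_N = 236 − e_C − 5e_N = 0, so e_N = 47.2 − 0.2e_C.
The best-response slope de_N/de_C = −0.2 < 0: the reaction function is downward-sloping, so the choices are strategic substitutes.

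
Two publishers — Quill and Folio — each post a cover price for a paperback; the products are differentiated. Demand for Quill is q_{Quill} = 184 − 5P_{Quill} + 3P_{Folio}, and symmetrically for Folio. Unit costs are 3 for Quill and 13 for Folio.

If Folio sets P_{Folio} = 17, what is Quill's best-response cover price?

Quill's profit: π = (P_{Quill} − 3)(184 − 5P_{Quill} + 3P_{Folio}).
∂π/∂P_{Quill} = 199 − 10P_{Quill} + 3P_{Folio} = 0 ⇒ P_{Quill} = 19.9 + 0.3P_{Folio}.
At P_{Folio} = 17: P_{Quill} = 19.9 + 0.3·17 = 25.

25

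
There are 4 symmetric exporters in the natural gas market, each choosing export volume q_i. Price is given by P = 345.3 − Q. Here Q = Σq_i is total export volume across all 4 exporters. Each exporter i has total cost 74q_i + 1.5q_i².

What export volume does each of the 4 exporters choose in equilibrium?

A representative exporter's profit is π_i = q_i(345.3 − Q) − 74q_i − 1.5q_i², with Q = q_i + Σ_{j≠i} q_j.
First-order condition: 271.3 − 5q_i − Σ_{j≠i} q_j = 0.
With identical exporters, set every q_j = q: then 271.3 − 5q − 3q = 0, i.e. q = 271.3/8 = 33.9125.

33.9125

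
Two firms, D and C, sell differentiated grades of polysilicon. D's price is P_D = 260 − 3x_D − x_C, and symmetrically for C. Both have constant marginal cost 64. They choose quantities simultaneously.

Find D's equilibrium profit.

2352

Firm D's profit: π = x_D(260 − 3x_D − x_C) − 64x_D.
∂π/∂x_D = 196 − 6x_D − x_C = 0 ⇒ x_D = 98/3 − (1/6)x_C.
The game is symmetric, so in equilibrium x_C = x_D: the reaction function gives (7/6)x_D = 98/3, hence x_D = 28.
P_D = 260 − 3·28 − 28 = 148.
Profit = (148 − 64)·28 = 2352.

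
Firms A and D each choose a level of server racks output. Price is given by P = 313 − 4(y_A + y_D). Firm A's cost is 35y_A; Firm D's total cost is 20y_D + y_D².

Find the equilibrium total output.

44.375

Firm A's profit: π = y_A(313 − 4(y_A + y_D)) − 35y_A.
∂π/∂y_A = 278 − 8y_A − 4y_D = 0, so y_A = 34.75 − 0.5y_D.
For D: ∂π/∂y_D = 293 − 10y_D − 4y_A = 0 ⇒ y_D = 29.3 − 0.4y_A.
Solving the two reaction functions simultaneously: (1 − (−0.5)(−0.4))y_A = 34.75 − 0.5·29.3, so 0.8y_A = 20.1 and y_A = 25.125.
Then y_D = 29.3 − 0.4·25.125 = 19.25.
Total output: 25.125 + 19.25 = 44.375.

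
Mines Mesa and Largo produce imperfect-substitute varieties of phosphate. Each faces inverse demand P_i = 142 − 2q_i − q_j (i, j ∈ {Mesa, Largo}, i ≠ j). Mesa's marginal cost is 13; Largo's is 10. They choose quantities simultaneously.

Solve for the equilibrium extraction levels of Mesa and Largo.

25.6, 26.6

Mine Mesa's profit: π = q_{Mesa}(142 − 2q_{Mesa} − q_{Largo}) − 13q_{Mesa}.
∂π/∂q_{Mesa} = 129 − 4q_{Mesa} − q_{Largo} = 0 ⇒ q_{Mesa} = 32.25 − 0.25q_{Largo}.
Similarly q_{Largo} = 33 − 0.25q_{Mesa}.
Substituting the second reaction function into the first: q_{Mesa} = 32.25 − 0.25(33 − 0.25q_{Mesa}), which gives 0.9375q_{Mesa} = 24 ⇒ q_{Mesa} = 25.6.
Then q_{Largo} = 33 − 0.25·25.6 = 26.6.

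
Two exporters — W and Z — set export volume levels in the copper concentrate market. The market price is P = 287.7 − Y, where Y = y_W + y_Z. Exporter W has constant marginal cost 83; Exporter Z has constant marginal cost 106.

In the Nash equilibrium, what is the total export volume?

128.8

Exporter W's profit: π = y_W(287.7 − (y_W + y_Z)) − 83y_W.
∂π/∂y_W = 204.7 − 2y_W − y_Z = 0, so y_W = 102.35 − 0.5y_Z.
By the same steps for Z: y_Z = 90.85 − 0.5y_W.
Solving the two reaction functions simultaneously: (1 − (−0.5)(−0.5))y_W = 102.35 − 0.5·90.85, so 0.75y_W = 56.925 and y_W = 75.9.
Then y_Z = 90.85 − 0.5·75.9 = 52.9.
Total export volume: 75.9 + 52.9 = 128.8.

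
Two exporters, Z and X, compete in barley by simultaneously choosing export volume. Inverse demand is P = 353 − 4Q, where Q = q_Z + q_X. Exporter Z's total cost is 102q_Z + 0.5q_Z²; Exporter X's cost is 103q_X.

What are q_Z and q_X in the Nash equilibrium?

Exporter Z's profit: π = q_Z(353 − 4(q_Z + q_X)) − 102q_Z − 0.5q_Z².
∂π/∂q_Z = 251 − 9q_Z − 4q_X = 0, so q_Z = 251/9 − (4/9)q_X.
For X: ∂π/∂q_X = 250 − 8q_X − 4q_Z = 0 ⇒ q_X = 31.25 − 0.5q_Z.
Plugging q_X into Z's best response: q_Z = 251/9 − (4/9)(31.25 − 0.5q_Z) ⇒ (7/9)q_Z = 14, so q_Z = 18.
Then q_X = 31.25 − 0.5·18 = 22.25.

18, 22.25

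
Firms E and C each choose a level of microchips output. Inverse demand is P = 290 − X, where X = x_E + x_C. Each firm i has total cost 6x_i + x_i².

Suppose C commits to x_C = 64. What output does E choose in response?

Firm E's profit: π = x_E(290 − (x_E + x_C)) − 6x_E − x_E².
∂π/∂x_E = 284 − 4x_E − x_C = 0, so x_E = 71 − 0.25x_C.
At x_C = 64: x_E = 71 − 0.25·64 = 55.

55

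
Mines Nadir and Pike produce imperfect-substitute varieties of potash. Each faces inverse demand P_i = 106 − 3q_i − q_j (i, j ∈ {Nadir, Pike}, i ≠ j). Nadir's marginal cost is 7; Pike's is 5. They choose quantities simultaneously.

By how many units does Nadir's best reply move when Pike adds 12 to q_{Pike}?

Mine Nadir's profit: π = q_{Nadir}(106 − 3q_{Nadir} − q_{Pike}) − 7q_{Nadir}.
∂π/∂q_{Nadir} = 99 − 6q_{Nadir} − q_{Pike} = 0 ⇒ q_{Nadir} = 16.5 − (1/6)q_{Pike}.
The reaction-function slope is −1/6, so a 12-unit rise in q_{Pike} moves q_{Nadir} by −1/6 × 12 = −2. Nadir's best response falls — the actions are strategic substitutes.

-2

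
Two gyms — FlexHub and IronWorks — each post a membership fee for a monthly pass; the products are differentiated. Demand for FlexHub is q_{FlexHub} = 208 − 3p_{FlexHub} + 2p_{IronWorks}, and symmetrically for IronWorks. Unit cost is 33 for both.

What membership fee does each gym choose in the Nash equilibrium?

76.75

FlexHub's profit: π = (p_{FlexHub} − 33)(208 − 3p_{FlexHub} + 2p_{IronWorks}).
∂π/∂p_{FlexHub} = 307 − 6p_{FlexHub} + 2p_{IronWorks} = 0 ⇒ p_{FlexHub} = 307/6 + (1/3)p_{IronWorks}.
Setting p_{FlexHub} = p_{IronWorks} in the reaction function: p_{FlexHub} = 307/6 + (1/3)p_{FlexHub}, so p_{FlexHub} = (307/6) / (2/3) = 76.75.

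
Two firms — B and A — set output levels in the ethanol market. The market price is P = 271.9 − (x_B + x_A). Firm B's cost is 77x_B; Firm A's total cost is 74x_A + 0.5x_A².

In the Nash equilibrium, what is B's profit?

5984.5696

Firm B's profit: π = x_B(271.9 − (x_B + x_A)) − 77x_B.
∂π/∂x_B = 194.9 − 2x_B − x_A = 0, so x_B = 97.45 − 0.5x_A.
For A: ∂π/∂x_A = 197.9 − 3x_A − x_B = 0 ⇒ x_A = 1979/30 − (1/3)x_B.
Plugging x_A into B's best response: x_B = 97.45 − 0.5(1979/30 − (1/3)x_B) ⇒ (5/6)x_B = 967/15, so x_B = 77.36.
Then x_A = 1979/30 − (1/3)·77.36 = 40.18.
Price P = 271.9 − 117.54 = 154.36.
B's profit: (154.36 − 77)·77.36 = 5984.5696.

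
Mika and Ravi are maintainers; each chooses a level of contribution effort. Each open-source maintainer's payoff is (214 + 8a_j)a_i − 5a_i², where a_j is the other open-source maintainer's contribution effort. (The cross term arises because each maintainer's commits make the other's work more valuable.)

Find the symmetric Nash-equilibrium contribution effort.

107

Mika's payoff is (214 + 8a_R)a_M − 5a_M².
∂π/∂a_M = 214 + 8a_R − 10a_M = 0, so a_M = 21.4 + 0.8a_R.
By symmetry a_R = a_M; substituting into the reaction function, 0.2a_M = 21.4 and a_M = 107.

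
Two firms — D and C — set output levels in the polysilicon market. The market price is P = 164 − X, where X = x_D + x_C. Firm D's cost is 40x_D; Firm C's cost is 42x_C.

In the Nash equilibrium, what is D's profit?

Firm D's profit: π = x_D(164 − (x_D + x_C)) − 40x_D.
∂π/∂x_D = 124 − 2x_D − x_C = 0, so x_D = 62 − 0.5x_C.
By the same steps for C: x_C = 61 − 0.5x_D.
Solving the two reaction functions simultaneously: (1 − (−0.5)(−0.5))x_D = 62 − 0.5·61, so 0.75x_D = 31.5 and x_D = 42.
Then x_C = 61 − 0.5·42 = 40.
Price P = 164 − 82 = 82.
D's profit: (82 − 40)·42 = 1764.

1764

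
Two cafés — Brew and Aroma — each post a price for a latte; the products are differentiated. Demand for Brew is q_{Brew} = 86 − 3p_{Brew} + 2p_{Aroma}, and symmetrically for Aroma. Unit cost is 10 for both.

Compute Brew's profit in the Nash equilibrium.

Brew's profit: π = (p_{Brew} − 10)(86 − 3p_{Brew} + 2p_{Aroma}).
∂π/∂p_{Brew} = 116 − 6p_{Brew} + 2p_{Aroma} = 0 ⇒ p_{Brew} = 58/3 + (1/3)p_{Aroma}.
Setting p_{Brew} = p_{Aroma} in the reaction function: p_{Brew} = 58/3 + (1/3)p_{Brew}, so p_{Brew} = (58/3) / (2/3) = 29.
q_{Brew} = 86 − 3·29 + 2·29 = 57.
Profit = (29 − 10)·57 = 1083.

1083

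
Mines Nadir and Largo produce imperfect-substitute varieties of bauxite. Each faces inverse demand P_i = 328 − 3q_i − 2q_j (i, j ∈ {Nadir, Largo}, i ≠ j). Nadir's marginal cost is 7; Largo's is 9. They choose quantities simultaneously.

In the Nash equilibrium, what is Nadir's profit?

4860.1875

Mine Nadir's profit: π = q_{Nadir}(328 − 3q_{Nadir} − 2q_{Largo}) − 7q_{Nadir}.
∂π/∂q_{Nadir} = 321 − 6q_{Nadir} − 2q_{Largo} = 0 ⇒ q_{Nadir} = 53.5 − (1/3)q_{Largo}.
Similarly q_{Largo} = 319/6 − (1/3)q_{Nadir}.
Solving the two reaction functions simultaneously: (1 − (−1/3)(−1/3))q_{Nadir} = 53.5 − (1/3)·(319/6), so (8/9)q_{Nadir} = 322/9 and q_{Nadir} = 40.25.
Then q_{Largo} = 319/6 − (1/3)·40.25 = 39.75.
P_{Nadir} = 328 − 3·40.25 − 2·39.75 = 127.75.
Profit = (127.75 − 7)·40.25 = 4860.1875.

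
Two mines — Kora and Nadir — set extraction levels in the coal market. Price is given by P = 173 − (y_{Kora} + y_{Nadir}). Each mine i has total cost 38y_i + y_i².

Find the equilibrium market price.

119

Mine Kora's profit: π = y_{Kora}(173 − (y_{Kora} + y_{Nadir})) − 38y_{Kora} − y_{Kora}².
∂π/∂y_{Kora} = 135 − 4y_{Kora} − y_{Nadir} = 0, so y_{Kora} = 33.75 − 0.25y_{Nadir}.
By symmetry y_{Nadir} = y_{Kora}; substituting into the reaction function, 1.25y_{Kora} = 33.75 and y_{Kora} = 27.
Equilibrium price: P = 173 − 54 = 119.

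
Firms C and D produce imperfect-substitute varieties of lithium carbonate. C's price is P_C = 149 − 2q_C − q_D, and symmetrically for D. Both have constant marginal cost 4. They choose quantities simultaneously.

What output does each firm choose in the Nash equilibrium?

Firm C's profit: π = q_C(149 − 2q_C − q_D) − 4q_C.
∂π/∂q_C = 145 − 4q_C − q_D = 0 ⇒ q_C = 36.25 − 0.25q_D.
Setting q_C = q_D in the reaction function: q_C = 36.25 − 0.25q_C, so q_C = 36.25 / 1.25 = 29.

29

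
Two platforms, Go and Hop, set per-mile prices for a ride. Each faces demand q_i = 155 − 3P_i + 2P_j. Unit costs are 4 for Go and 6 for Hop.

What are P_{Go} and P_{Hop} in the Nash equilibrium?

42.125, 42.875

Go's profit: π = (P_{Go} − 4)(155 − 3P_{Go} + 2P_{Hop}).
∂π/∂P_{Go} = 167 − 6P_{Go} + 2P_{Hop} = 0 ⇒ P_{Go} = 167/6 + (1/3)P_{Hop}.
Similarly P_{Hop} = 173/6 + (1/3)P_{Go}.
Solving the two reaction functions simultaneously: (1 − (1/3)(1/3))P_{Go} = 167/6 + (1/3)·(173/6), so (8/9)P_{Go} = 337/9 and P_{Go} = 42.125.
Then P_{Hop} = 173/6 + (1/3)·42.125 = 42.875.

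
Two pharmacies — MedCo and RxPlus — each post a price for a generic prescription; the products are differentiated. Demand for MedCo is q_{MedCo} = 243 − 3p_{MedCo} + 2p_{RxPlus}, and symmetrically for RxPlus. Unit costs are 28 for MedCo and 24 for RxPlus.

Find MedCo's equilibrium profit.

8427

MedCo's profit: π = (p_{MedCo} − 28)(243 − 3p_{MedCo} + 2p_{RxPlus}).
∂π/∂p_{MedCo} = 327 − 6p_{MedCo} + 2p_{RxPlus} = 0 ⇒ p_{MedCo} = 54.5 + (1/3)p_{RxPlus}.
Similarly p_{RxPlus} = 52.5 + (1/3)p_{MedCo}.
Substituting the second reaction function into the first: p_{MedCo} = 54.5 + (1/3)(52.5 + (1/3)p_{MedCo}), which gives (8/9)p_{MedCo} = 72 ⇒ p_{MedCo} = 81.
Then p_{RxPlus} = 52.5 + (1/3)·81 = 79.5.
q_{MedCo} = 243 − 3·81 + 2·79.5 = 159.
Profit = (81 − 28)·159 = 8427.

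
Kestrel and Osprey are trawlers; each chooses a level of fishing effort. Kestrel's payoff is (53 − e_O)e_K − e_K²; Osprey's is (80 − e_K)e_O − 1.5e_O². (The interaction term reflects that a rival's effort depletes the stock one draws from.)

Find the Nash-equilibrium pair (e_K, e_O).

15.8, 21.4

Expanding Kestrel's payoff: 53e_K − e_Oe_K − e_K².
∂π/∂e_K = 53 − e_O − 2e_K = 0, so e_K = 26.5 − 0.5e_O.
Likewise for Osprey: e_O = 80/3 − (1/3)e_K.
Solving the two reaction functions simultaneously: (1 − (−0.5)(−1/3))e_K = 26.5 − 0.5·(80/3), so (5/6)e_K = 79/6 and e_K = 15.8.
Then e_O = 80/3 − (1/3)·15.8 = 21.4.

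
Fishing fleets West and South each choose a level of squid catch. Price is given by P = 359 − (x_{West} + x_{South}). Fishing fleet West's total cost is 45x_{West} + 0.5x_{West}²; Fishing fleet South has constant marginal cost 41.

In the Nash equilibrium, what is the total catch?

Fishing fleet West's profit: π = x_{West}(359 − (x_{West} + x_{South})) − 45x_{West} − 0.5x_{West}².
∂π/∂x_{West} = 314 − 3x_{West} − x_{South} = 0, so x_{West} = 314/3 − (1/3)x_{South}.
For South: ∂π/∂x_{South} = 318 − 2x_{South} − x_{West} = 0 ⇒ x_{South} = 159 − 0.5x_{West}.
Solving the two reaction functions simultaneously: (1 − (−1/3)(−0.5))x_{West} = 314/3 − (1/3)·159, so (5/6)x_{West} = 155/3 and x_{West} = 62.
Then x_{South} = 159 − 0.5·62 = 128.
Total catch: 62 + 128 = 190.

190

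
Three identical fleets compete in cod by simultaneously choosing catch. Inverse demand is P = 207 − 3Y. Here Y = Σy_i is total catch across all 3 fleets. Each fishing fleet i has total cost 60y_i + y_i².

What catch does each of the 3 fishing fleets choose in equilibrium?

10.5

A representative fishing fleet's profit is π_i = y_i(207 − 3Y) − 60y_i − y_i², with Y = y_i + Σ_{j≠i} y_j.
First-order condition: 147 − 8y_i − 3Σ_{j≠i} y_j = 0.
With identical fishing fleets, set every y_j = y: then 147 − 8y − 6y = 0, i.e. y = 147/14 = 10.5.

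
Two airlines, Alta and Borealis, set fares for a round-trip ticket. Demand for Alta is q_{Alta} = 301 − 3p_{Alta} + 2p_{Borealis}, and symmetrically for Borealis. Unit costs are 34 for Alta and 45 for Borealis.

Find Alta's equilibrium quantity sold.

Alta's profit: π = (p_{Alta} − 34)(301 − 3p_{Alta} + 2p_{Borealis}).
∂π/∂p_{Alta} = 403 − 6p_{Alta} + 2p_{Borealis} = 0 ⇒ p_{Alta} = 403/6 + (1/3)p_{Borealis}.
Similarly p_{Borealis} = 218/3 + (1/3)p_{Alta}.
Solving the two reaction functions simultaneously: (1 − (1/3)(1/3))p_{Alta} = 403/6 + (1/3)·(218/3), so (8/9)p_{Alta} = 1645/18 and p_{Alta} = 102.8125.
Then p_{Borealis} = 218/3 + (1/3)·102.8125 = 106.9375.
q_{Alta} = 301 − 3·102.8125 + 2·106.9375 = 206.4375.

206.4375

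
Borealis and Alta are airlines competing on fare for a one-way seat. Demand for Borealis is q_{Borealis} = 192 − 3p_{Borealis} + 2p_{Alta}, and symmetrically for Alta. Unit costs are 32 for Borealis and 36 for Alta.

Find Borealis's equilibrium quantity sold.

122.25

Borealis's profit: π = (p_{Borealis} − 32)(192 − 3p_{Borealis} + 2p_{Alta}).
∂π/∂p_{Borealis} = 288 − 6p_{Borealis} + 2p_{Alta} = 0 ⇒ p_{Borealis} = 48 + (1/3)p_{Alta}.
Similarly p_{Alta} = 50 + (1/3)p_{Borealis}.
Solving the two reaction functions simultaneously: (1 − (1/3)(1/3))p_{Borealis} = 48 + (1/3)·50, so (8/9)p_{Borealis} = 194/3 and p_{Borealis} = 72.75.
Then p_{Alta} = 50 + (1/3)·72.75 = 74.25.
q_{Borealis} = 192 − 3·72.75 + 2·74.25 = 122.25.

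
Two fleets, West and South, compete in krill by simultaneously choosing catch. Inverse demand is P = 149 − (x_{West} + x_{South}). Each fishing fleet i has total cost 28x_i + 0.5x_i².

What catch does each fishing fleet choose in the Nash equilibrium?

Fishing fleet West's profit: π = x_{West}(149 − (x_{West} + x_{South})) − 28x_{West} − 0.5x_{West}².
∂π/∂x_{West} = 121 − 3x_{West} − x_{South} = 0, so x_{West} = 121/3 − (1/3)x_{South}.
The game is symmetric, so in equilibrium x_{South} = x_{West}: the reaction function gives (4/3)x_{West} = 121/3, hence x_{West} = 30.25.

30.25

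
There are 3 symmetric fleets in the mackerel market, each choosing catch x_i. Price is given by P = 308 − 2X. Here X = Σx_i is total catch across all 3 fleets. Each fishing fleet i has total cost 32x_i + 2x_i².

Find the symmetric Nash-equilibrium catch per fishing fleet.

A representative fishing fleet's profit is π_i = x_i(308 − 2X) − 32x_i − 2x_i², with X = x_i + Σ_{j≠i} x_j.
First-order condition: 276 − 8x_i − 2Σ_{j≠i} x_j = 0.
With identical fishing fleets, set every x_j = x: then 276 − 8x − 4x = 0, i.e. x = 276/12 = 23.

23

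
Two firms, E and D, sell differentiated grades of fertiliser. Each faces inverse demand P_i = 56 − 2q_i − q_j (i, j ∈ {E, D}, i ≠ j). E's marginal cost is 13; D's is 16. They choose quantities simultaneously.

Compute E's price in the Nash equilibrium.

30.6

Firm E's profit: π = q_E(56 − 2q_E − q_D) − 13q_E.
∂π/∂q_E = 43 − 4q_E − q_D = 0 ⇒ q_E = 10.75 − 0.25q_D.
Similarly q_D = 10 − 0.25q_E.
Solving the two reaction functions simultaneously: (1 − (−0.25)(−0.25))q_E = 10.75 − 0.25·10, so 0.9375q_E = 8.25 and q_E = 8.8.
Then q_D = 10 − 0.25·8.8 = 7.8.
P_E = 56 − 2·8.8 − 7.8 = 30.6.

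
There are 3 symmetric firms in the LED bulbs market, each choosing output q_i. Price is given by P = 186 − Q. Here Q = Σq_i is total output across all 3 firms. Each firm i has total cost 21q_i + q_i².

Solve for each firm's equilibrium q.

27.5

A representative firm's profit is π_i = q_i(186 − Q) − 21q_i − q_i², with Q = q_i + Σ_{j≠i} q_j.
First-order condition: 165 − 4q_i − Σ_{j≠i} q_j = 0.
With identical firms, set every q_j = q: then 165 − 4q − 2q = 0, i.e. q = 165/6 = 27.5.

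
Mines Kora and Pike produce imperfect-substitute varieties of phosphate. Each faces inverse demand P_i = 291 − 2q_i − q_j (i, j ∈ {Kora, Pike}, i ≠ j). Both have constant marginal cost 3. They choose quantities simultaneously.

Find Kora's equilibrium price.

Mine Kora's profit: π = q_{Kora}(291 − 2q_{Kora} − q_{Pike}) − 3q_{Kora}.
∂π/∂q_{Kora} = 288 − 4q_{Kora} − q_{Pike} = 0 ⇒ q_{Kora} = 72 − 0.25q_{Pike}.
Setting q_{Kora} = q_{Pike} in the reaction function: q_{Kora} = 72 − 0.25q_{Kora}, so q_{Kora} = 72 / 1.25 = 57.6.
P_{Kora} = 291 − 2·57.6 − 57.6 = 118.2.

118.2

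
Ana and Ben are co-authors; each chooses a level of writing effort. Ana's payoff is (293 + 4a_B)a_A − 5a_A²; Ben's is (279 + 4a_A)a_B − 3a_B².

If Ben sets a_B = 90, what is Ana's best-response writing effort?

Expanding Ana's payoff: 293a_A + 4a_Ba_A − 5a_A².
∂π/∂a_A = 293 + 4a_B − 10a_A = 0, so a_A = 29.3 + 0.4a_B.
At a_B = 90: a_A = 29.3 + 0.4·90 = 65.3.

65.3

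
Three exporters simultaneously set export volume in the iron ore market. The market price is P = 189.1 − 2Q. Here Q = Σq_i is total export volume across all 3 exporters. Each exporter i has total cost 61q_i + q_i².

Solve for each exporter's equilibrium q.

12.81

A representative exporter's profit is π_i = q_i(189.1 − 2Q) − 61q_i − q_i², with Q = q_i + Σ_{j≠i} q_j.
First-order condition: 128.1 − 6q_i − 2Σ_{j≠i} q_j = 0.
Imposing symmetry (q_j = q for all j) turns Σ_{j≠i} q_j into 2q, so 128.1 = 10q and q = 12.81.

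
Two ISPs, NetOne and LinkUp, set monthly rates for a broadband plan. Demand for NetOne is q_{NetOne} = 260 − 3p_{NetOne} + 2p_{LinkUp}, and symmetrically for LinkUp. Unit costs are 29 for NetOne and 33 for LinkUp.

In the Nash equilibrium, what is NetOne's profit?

NetOne's profit: π = (p_{NetOne} − 29)(260 − 3p_{NetOne} + 2p_{LinkUp}).
∂π/∂p_{NetOne} = 347 − 6p_{NetOne} + 2p_{LinkUp} = 0 ⇒ p_{NetOne} = 347/6 + (1/3)p_{LinkUp}.
Similarly p_{LinkUp} = 359/6 + (1/3)p_{NetOne}.
Solving the two reaction functions simultaneously: (1 − (1/3)(1/3))p_{NetOne} = 347/6 + (1/3)·(359/6), so (8/9)p_{NetOne} = 700/9 and p_{NetOne} = 87.5.
Then p_{LinkUp} = 359/6 + (1/3)·87.5 = 89.
q_{NetOne} = 260 − 3·87.5 + 2·89 = 175.5.
Profit = (87.5 − 29)·175.5 = 10266.75.

10266.75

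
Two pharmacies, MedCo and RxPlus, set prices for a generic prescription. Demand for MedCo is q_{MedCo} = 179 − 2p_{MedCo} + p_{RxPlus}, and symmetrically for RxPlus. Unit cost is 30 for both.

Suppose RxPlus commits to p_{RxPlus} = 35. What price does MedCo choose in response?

MedCo's profit: π = (p_{MedCo} − 30)(179 − 2p_{MedCo} + p_{RxPlus}).
∂π/∂p_{MedCo} = 239 − 4p_{MedCo} + p_{RxPlus} = 0 ⇒ p_{MedCo} = 59.75 + 0.25p_{RxPlus}.
At p_{RxPlus} = 35: p_{MedCo} = 59.75 + 0.25·35 = 68.5.

68.5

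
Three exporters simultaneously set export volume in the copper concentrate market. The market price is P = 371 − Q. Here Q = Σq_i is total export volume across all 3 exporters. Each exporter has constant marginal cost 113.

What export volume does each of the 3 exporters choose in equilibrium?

64.5

A representative exporter's profit is π_i = q_i(371 − Q) − 113q_i, with Q = q_i + Σ_{j≠i} q_j.
First-order condition: 258 − 2q_i − Σ_{j≠i} q_j = 0.
Imposing symmetry (q_j = q for all j) turns Σ_{j≠i} q_j into 2q, so 258 = 4q and q = 64.5.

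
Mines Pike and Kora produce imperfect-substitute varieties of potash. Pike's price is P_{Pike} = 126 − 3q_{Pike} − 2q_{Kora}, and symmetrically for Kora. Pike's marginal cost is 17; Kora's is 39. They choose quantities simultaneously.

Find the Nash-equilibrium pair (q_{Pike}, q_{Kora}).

15, 9.5

Mine Pike's profit: π = q_{Pike}(126 − 3q_{Pike} − 2q_{Kora}) − 17q_{Pike}.
∂π/∂q_{Pike} = 109 − 6q_{Pike} − 2q_{Kora} = 0 ⇒ q_{Pike} = 109/6 − (1/3)q_{Kora}.
Similarly q_{Kora} = 14.5 − (1/3)q_{Pike}.
Solving the two reaction functions simultaneously: (1 − (−1/3)(−1/3))q_{Pike} = 109/6 − (1/3)·14.5, so (8/9)q_{Pike} = 40/3 and q_{Pike} = 15.
Then q_{Kora} = 14.5 − (1/3)·15 = 9.5.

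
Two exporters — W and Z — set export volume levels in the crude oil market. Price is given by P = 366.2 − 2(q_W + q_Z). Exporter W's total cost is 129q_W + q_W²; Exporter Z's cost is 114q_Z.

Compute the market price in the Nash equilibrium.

217.88

Exporter W's profit: π = q_W(366.2 − 2(q_W + q_Z)) − 129q_W − q_W².
∂π/∂q_W = 237.2 − 6q_W − 2q_Z = 0, so q_W = 593/15 − (1/3)q_Z.
For Z: ∂π/∂q_Z = 252.2 − 4q_Z − 2q_W = 0 ⇒ q_Z = 63.05 − 0.5q_W.
Plugging q_Z into W's best response: q_W = 593/15 − (1/3)(63.05 − 0.5q_W) ⇒ (5/6)q_W = 1111/60, so q_W = 22.22.
Then q_Z = 63.05 − 0.5·22.22 = 51.94.
Equilibrium price: P = 366.2 − 2·74.16 = 217.88.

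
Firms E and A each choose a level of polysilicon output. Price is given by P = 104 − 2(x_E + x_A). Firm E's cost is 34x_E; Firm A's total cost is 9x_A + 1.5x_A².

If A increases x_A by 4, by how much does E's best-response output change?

Firm E's profit: π = x_E(104 − 2(x_E + x_A)) − 34x_E.
∂π/∂x_E = 70 − 4x_E − 2x_A = 0, so x_E = 17.5 − 0.5x_A.
The reaction-function slope is −0.5, so a 4-unit rise in x_A moves x_E by −0.5 × 4 = −2. E's best response falls — the actions are strategic substitutes.

-2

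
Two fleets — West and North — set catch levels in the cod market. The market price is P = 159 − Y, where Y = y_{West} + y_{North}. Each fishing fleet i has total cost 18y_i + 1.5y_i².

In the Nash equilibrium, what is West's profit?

Fishing fleet West's profit: π = y_{West}(159 − (y_{West} + y_{North})) − 18y_{West} − 1.5y_{West}².
∂π/∂y_{West} = 141 − 5y_{West} − y_{North} = 0, so y_{West} = 28.2 − 0.2y_{North}.
By symmetry y_{North} = y_{West}; substituting into the reaction function, 1.2y_{West} = 28.2 and y_{West} = 23.5.
Price P = 159 − 47 = 112.
West's profit: (112 − 18)·23.5 − 1.5(23.5)² = 1380.625.

1380.625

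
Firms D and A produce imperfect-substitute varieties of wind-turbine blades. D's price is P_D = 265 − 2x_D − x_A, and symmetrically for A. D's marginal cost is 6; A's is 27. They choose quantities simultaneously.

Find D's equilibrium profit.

5660.48

Firm D's profit: π = x_D(265 − 2x_D − x_A) − 6x_D.
∂π/∂x_D = 259 − 4x_D − x_A = 0 ⇒ x_D = 64.75 − 0.25x_A.
Similarly x_A = 59.5 − 0.25x_D.
Solving the two reaction functions simultaneously: (1 − (−0.25)(−0.25))x_D = 64.75 − 0.25·59.5, so 0.9375x_D = 49.875 and x_D = 53.2.
Then x_A = 59.5 − 0.25·53.2 = 46.2.
P_D = 265 − 2·53.2 − 46.2 = 112.4.
Profit = (112.4 − 6)·53.2 = 5660.48.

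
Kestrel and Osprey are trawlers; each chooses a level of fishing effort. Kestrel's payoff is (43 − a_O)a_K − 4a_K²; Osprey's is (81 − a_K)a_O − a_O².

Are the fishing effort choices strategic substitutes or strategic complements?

Expanding Kestrel's payoff: 43a_K − a_Oa_K − 4a_K².
∂π/∂a_K = 43 − a_O − 8a_K = 0, so a_K = 5.375 − 0.125a_O.
The best-response slope da_K/da_O = −0.125 < 0: the reaction function is downward-sloping, so the choices are strategic substitutes.

strategic substitutes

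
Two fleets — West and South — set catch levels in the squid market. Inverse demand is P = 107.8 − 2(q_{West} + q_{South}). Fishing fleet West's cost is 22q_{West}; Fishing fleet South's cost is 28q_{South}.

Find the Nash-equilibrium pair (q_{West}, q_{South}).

Fishing fleet West's profit: π = q_{West}(107.8 − 2(q_{West} + q_{South})) − 22q_{West}.
∂π/∂q_{West} = 85.8 − 4q_{West} − 2q_{South} = 0, so q_{West} = 21.45 − 0.5q_{South}.
By the same steps for South: q_{South} = 19.95 − 0.5q_{West}.
Solving the two reaction functions simultaneously: (1 − (−0.5)(−0.5))q_{West} = 21.45 − 0.5·19.95, so 0.75q_{West} = 11.475 and q_{West} = 15.3.
Then q_{South} = 19.95 − 0.5·15.3 = 12.3.

15.3, 12.3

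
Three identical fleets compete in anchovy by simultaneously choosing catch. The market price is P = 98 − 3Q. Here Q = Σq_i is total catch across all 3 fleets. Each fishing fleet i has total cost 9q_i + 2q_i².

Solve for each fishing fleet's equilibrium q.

5.5625

A representative fishing fleet's profit is π_i = q_i(98 − 3Q) − 9q_i − 2q_i², with Q = q_i + Σ_{j≠i} q_j.
First-order condition: 89 − 10q_i − 3Σ_{j≠i} q_j = 0.
With identical fishing fleets, set every q_j = q: then 89 − 10q − 6q = 0, i.e. q = 89/16 = 5.5625.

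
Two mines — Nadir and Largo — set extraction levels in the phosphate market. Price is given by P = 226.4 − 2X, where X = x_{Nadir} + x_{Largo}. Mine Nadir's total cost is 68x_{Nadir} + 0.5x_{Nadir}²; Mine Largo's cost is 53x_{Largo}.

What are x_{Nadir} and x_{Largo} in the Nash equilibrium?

17.925, 34.3875

Mine Nadir's profit: π = x_{Nadir}(226.4 − 2(x_{Nadir} + x_{Largo})) − 68x_{Nadir} − 0.5x_{Nadir}².
∂π/∂x_{Nadir} = 158.4 − 5x_{Nadir} − 2x_{Largo} = 0, so x_{Nadir} = 31.68 − 0.4x_{Largo}.
For Largo: ∂π/∂x_{Largo} = 173.4 − 4x_{Largo} − 2x_{Nadir} = 0 ⇒ x_{Largo} = 43.35 − 0.5x_{Nadir}.
Solving the two reaction functions simultaneously: (1 − (−0.4)(−0.5))x_{Nadir} = 31.68 − 0.4·43.35, so 0.8x_{Nadir} = 14.34 and x_{Nadir} = 17.925.
Then x_{Largo} = 43.35 − 0.5·17.925 = 34.3875.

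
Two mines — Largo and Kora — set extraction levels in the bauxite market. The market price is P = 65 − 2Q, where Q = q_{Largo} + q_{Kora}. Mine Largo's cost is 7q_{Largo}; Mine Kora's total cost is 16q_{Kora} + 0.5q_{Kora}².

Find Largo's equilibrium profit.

Mine Largo's profit: π = q_{Largo}(65 − 2(q_{Largo} + q_{Kora})) − 7q_{Largo}.
∂π/∂q_{Largo} = 58 − 4q_{Largo} − 2q_{Kora} = 0, so q_{Largo} = 14.5 − 0.5q_{Kora}.
For Kora: ∂π/∂q_{Kora} = 49 − 5q_{Kora} − 2q_{Largo} = 0 ⇒ q_{Kora} = 9.8 − 0.4q_{Largo}.
Substituting the second reaction function into the first: q_{Largo} = 14.5 − 0.5(9.8 − 0.4q_{Largo}), which gives 0.8q_{Largo} = 9.6 ⇒ q_{Largo} = 12.
Then q_{Kora} = 9.8 − 0.4·12 = 5.
Price P = 65 − 2·17 = 31.
Largo's profit: (31 − 7)·12 = 288.

288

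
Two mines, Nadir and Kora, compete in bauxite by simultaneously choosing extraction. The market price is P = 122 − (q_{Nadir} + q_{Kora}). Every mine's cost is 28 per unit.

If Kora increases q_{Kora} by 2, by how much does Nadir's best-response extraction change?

-1

Mine Nadir's profit: π = q_{Nadir}(122 − (q_{Nadir} + q_{Kora})) − 28q_{Nadir}.
∂π/∂q_{Nadir} = 94 − 2q_{Nadir} − q_{Kora} = 0, so q_{Nadir} = 47 − 0.5q_{Kora}.
The reaction-function slope is −0.5, so a 2-unit rise in q_{Kora} moves q_{Nadir} by −0.5 × 2 = −1. Nadir's best response falls — the actions are strategic substitutes.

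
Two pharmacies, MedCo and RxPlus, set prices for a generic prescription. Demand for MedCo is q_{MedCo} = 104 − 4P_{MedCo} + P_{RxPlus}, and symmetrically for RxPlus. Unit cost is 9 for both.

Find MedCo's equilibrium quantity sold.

44

MedCo's profit: π = (P_{MedCo} − 9)(104 − 4P_{MedCo} + P_{RxPlus}).
∂π/∂P_{MedCo} = 140 − 8P_{MedCo} + P_{RxPlus} = 0 ⇒ P_{MedCo} = 17.5 + 0.125P_{RxPlus}.
Setting P_{MedCo} = P_{RxPlus} in the reaction function: P_{MedCo} = 17.5 + 0.125P_{MedCo}, so P_{MedCo} = 17.5 / 0.875 = 20.
q_{MedCo} = 104 − 4·20 + 20 = 44.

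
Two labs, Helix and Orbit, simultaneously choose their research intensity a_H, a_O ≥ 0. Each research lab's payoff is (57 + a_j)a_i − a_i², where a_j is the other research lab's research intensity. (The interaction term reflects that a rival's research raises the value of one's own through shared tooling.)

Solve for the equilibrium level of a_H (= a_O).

57

Helix's payoff is (57 + a_O)a_H − a_H².
∂π/∂a_H = 57 + a_O − 2a_H = 0, so a_H = 28.5 + 0.5a_O.
Setting a_H = a_O in the reaction function: a_H = 28.5 + 0.5a_H, so a_H = 28.5 / 0.5 = 57.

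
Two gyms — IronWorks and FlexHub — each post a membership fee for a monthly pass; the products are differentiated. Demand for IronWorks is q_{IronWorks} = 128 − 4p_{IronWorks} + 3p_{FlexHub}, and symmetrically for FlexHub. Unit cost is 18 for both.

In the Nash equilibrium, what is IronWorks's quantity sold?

IronWorks's profit: π = (p_{IronWorks} − 18)(128 − 4p_{IronWorks} + 3p_{FlexHub}).
∂π/∂p_{IronWorks} = 200 − 8p_{IronWorks} + 3p_{FlexHub} = 0 ⇒ p_{IronWorks} = 25 + 0.375p_{FlexHub}.
Setting p_{IronWorks} = p_{FlexHub} in the reaction function: p_{IronWorks} = 25 + 0.375p_{IronWorks}, so p_{IronWorks} = 25 / 0.625 = 40.
q_{IronWorks} = 128 − 4·40 + 3·40 = 88.

88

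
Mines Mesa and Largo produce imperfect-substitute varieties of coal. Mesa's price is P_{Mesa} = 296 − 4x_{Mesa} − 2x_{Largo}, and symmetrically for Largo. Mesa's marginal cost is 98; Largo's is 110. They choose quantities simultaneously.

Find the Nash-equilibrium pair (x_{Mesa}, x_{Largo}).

20.2, 18.2

Mine Mesa's profit: π = x_{Mesa}(296 − 4x_{Mesa} − 2x_{Largo}) − 98x_{Mesa}.
∂π/∂x_{Mesa} = 198 − 8x_{Mesa} − 2x_{Largo} = 0 ⇒ x_{Mesa} = 24.75 − 0.25x_{Largo}.
Similarly x_{Largo} = 23.25 − 0.25x_{Mesa}.
Plugging x_{Largo} into Mesa's best response: x_{Mesa} = 24.75 − 0.25(23.25 − 0.25x_{Mesa}) ⇒ 0.9375x_{Mesa} = 18.9375, so x_{Mesa} = 20.2.
Then x_{Largo} = 23.25 − 0.25·20.2 = 18.2.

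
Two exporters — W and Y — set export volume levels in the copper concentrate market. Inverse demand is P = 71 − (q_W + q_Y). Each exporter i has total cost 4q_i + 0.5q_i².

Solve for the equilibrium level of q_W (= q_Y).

16.75

Exporter W's profit: π = q_W(71 − (q_W + q_Y)) − 4q_W − 0.5q_W².
∂π/∂q_W = 67 − 3q_W − q_Y = 0, so q_W = 67/3 − (1/3)q_Y.
Setting q_W = q_Y in the reaction function: q_W = 67/3 − (1/3)q_W, so q_W = (67/3) / (4/3) = 16.75.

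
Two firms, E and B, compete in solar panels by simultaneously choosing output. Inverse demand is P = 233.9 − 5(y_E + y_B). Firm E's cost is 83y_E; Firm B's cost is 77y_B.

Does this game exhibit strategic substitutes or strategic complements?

Firm E's profit: π = y_E(233.9 − 5(y_E + y_B)) − 83y_E.
∂π/∂y_E = 150.9 − 10y_E − 5y_B = 0, so y_E = 15.09 − 0.5y_B.
The best-response slope dy_E/dy_B = −0.5 < 0: the reaction function is downward-sloping, so the choices are strategic substitutes.

strategic substitutes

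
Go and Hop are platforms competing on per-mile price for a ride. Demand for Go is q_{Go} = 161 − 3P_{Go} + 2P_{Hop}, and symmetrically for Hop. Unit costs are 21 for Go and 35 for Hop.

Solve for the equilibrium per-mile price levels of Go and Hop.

58.625, 63.875

Go's profit: π = (P_{Go} − 21)(161 − 3P_{Go} + 2P_{Hop}).
∂π/∂P_{Go} = 224 − 6P_{Go} + 2P_{Hop} = 0 ⇒ P_{Go} = 112/3 + (1/3)P_{Hop}.
Similarly P_{Hop} = 133/3 + (1/3)P_{Go}.
Substituting the second reaction function into the first: P_{Go} = 112/3 + (1/3)(133/3 + (1/3)P_{Go}), which gives (8/9)P_{Go} = 469/9 ⇒ P_{Go} = 58.625.
Then P_{Hop} = 133/3 + (1/3)·58.625 = 63.875.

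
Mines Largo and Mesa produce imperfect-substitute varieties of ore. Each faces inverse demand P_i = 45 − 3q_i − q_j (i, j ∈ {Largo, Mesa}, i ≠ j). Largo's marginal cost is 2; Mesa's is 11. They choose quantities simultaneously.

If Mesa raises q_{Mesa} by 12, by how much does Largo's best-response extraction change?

Mine Largo's profit: π = q_{Largo}(45 − 3q_{Largo} − q_{Mesa}) − 2q_{Largo}.
∂π/∂q_{Largo} = 43 − 6q_{Largo} − q_{Mesa} = 0 ⇒ q_{Largo} = 43/6 − (1/6)q_{Mesa}.
The reaction-function slope is −1/6, so a 12-unit rise in q_{Mesa} moves q_{Largo} by −1/6 × 12 = −2. Largo's best response falls — the actions are strategic substitutes.

-2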